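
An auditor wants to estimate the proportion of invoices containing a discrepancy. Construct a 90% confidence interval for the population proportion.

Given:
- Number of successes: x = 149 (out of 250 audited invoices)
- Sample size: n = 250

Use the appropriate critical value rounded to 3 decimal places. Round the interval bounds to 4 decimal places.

Sample proportion: p̂ = 149/250 = 0.596000

Check conditions for normal approximation:
  np̂ = 149 ≥ 10 ✓
  n(1-p̂) = 101 ≥ 10 ✓

The sample is large enough, so use a z-interval (normal approximation) for the proportion.

For 90% confidence, z* = 1.645 (from standard normal table)

Standard error: SE = √(p̂(1-p̂)/n) = √(0.596000×0.404000/250) = 0.03103443

Margin of error: E = z* × SE = 1.645 × 0.03103443 = 0.051052

Z-interval: p̂ ± E = 0.596000 ± 0.051052 = (0.544948, 0.647052)

Rounded to 4 decimal places:

(0.5449, 0.6471)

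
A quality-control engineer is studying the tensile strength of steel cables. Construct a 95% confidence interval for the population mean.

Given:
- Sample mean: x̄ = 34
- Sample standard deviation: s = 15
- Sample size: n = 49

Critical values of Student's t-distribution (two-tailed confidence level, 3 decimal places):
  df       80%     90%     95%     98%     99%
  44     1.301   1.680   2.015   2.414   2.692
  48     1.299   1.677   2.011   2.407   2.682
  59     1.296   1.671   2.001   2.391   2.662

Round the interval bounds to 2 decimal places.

The population standard deviation σ is unknown (only the sample standard deviation s is given), so use a t-interval with df = n - 1 = 49 - 1 = 48.

For 95% confidence with df = 48, t* = 2.011 (from t-table)

Standard error: SE = s/√n = 15/√49 = 2.142857

Margin of error: E = t* × SE = 2.011 × 2.142857 = 4.3093

T-interval: x̄ ± E = 34 ± 4.3093 = (29.6907, 38.3093)

Rounded to 2 decimal places:

(29.69, 38.31)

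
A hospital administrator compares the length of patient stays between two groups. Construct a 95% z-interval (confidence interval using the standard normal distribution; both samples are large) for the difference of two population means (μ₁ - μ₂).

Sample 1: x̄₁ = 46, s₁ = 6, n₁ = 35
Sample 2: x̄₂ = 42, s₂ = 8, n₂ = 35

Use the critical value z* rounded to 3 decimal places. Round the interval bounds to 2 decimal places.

Both samples are large (n₁ = 35 ≥ 30, n₂ = 35 ≥ 30), so a z-interval for the difference of means applies.

Point estimate: x̄₁ - x̄₂ = 46 - 42 = 4

Standard error: SE = √(s₁²/n₁ + s₂²/n₂)
= √(6²/35 + 8²/35)
= √(1.028571 + 1.828571)
= 1.690309

For 95% confidence, z* = 1.96 (from standard normal table)
Margin of error: E = z* × SE = 1.96 × 1.690309 = 3.3130

Z-interval: (x̄₁ - x̄₂) ± E = 4 ± 3.3130 = (0.6870, 7.3130)

Rounded to 2 decimal places:

(0.69, 7.31)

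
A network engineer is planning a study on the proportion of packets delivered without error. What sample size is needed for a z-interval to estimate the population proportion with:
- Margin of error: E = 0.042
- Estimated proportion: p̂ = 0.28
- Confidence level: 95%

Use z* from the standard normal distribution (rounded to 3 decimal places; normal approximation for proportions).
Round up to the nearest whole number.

Using z* for proportion z-interval (normal approximation).

For 95% confidence, z* = 1.96 (from standard normal table)

Sample size formula for proportion z-interval: n = z*²p̂(1-p̂)/E²

n = 1.96² × 0.28 × 0.72 / 0.042²
  = 3.8416 × 0.2016 / 0.001764
  = 439.0400

Round up to the nearest whole number: n = 440

440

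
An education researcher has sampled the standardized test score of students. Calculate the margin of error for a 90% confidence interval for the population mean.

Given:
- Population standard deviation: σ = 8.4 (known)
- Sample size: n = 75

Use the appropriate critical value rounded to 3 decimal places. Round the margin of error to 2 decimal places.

The population standard deviation σ is known, so use the z-interval margin of error formula.

For 90% confidence, z* = 1.645 (from standard normal table)

Margin of error formula for z-interval: E = z* × σ/√n

E = 1.645 × 8.4/√75
  = 1.645 × 0.969948
  = 1.5956

Rounded to 2 decimal places:

1.60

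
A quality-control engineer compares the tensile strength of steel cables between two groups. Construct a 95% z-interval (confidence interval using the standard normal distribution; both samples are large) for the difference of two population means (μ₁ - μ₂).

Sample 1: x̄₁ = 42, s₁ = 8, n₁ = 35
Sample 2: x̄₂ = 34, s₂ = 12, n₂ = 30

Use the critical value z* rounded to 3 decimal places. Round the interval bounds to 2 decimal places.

Both samples are large (n₁ = 35 ≥ 30, n₂ = 30 ≥ 30), so a z-interval for the difference of means applies.

Point estimate: x̄₁ - x̄₂ = 42 - 34 = 8

Standard error: SE = √(s₁²/n₁ + s₂²/n₂)
= √(8²/35 + 12²/30)
= √(1.828571 + 4.800000)
= 2.574601

For 95% confidence, z* = 1.96 (from standard normal table)
Margin of error: E = z* × SE = 1.96 × 2.574601 = 5.0462

Z-interval: (x̄₁ - x̄₂) ± E = 8 ± 5.0462 = (2.9538, 13.0462)

Rounded to 2 decimal places:

(2.95, 13.05)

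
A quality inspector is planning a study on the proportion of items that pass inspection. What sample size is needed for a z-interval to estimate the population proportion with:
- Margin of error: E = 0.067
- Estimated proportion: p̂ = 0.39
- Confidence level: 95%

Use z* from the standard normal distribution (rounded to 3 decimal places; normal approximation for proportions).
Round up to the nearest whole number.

Using z* for proportion z-interval (normal approximation).

For 95% confidence, z* = 1.96 (from standard normal table)

Sample size formula for proportion z-interval: n = z*²p̂(1-p̂)/E²

n = 1.96² × 0.39 × 0.61 / 0.067²
  = 3.8416 × 0.2379 / 0.004489
  = 203.5903

Round up to the nearest whole number: n = 204

204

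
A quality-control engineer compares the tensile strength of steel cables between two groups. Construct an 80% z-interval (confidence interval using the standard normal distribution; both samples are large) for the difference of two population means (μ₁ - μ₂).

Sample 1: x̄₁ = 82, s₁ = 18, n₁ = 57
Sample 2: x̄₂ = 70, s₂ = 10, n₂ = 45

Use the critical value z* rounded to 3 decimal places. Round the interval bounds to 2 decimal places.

Both samples are large (n₁ = 57 ≥ 30, n₂ = 45 ≥ 30), so a z-interval for the difference of means applies.

Point estimate: x̄₁ - x̄₂ = 82 - 70 = 12

Standard error: SE = √(s₁²/n₁ + s₂²/n₂)
= √(18²/57 + 10²/45)
= √(5.684211 + 2.222222)
= 2.811838

For 80% confidence, z* = 1.282 (from standard normal table)
Margin of error: E = z* × SE = 1.282 × 2.811838 = 3.6048

Z-interval: (x̄₁ - x̄₂) ± E = 12 ± 3.6048 = (8.3952, 15.6048)

Rounded to 2 decimal places:

(8.40, 15.60)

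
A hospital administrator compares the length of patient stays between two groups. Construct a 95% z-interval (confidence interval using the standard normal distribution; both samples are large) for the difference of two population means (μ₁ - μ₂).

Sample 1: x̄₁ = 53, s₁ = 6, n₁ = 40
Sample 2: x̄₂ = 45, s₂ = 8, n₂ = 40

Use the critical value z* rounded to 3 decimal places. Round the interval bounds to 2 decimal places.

Both samples are large (n₁ = 40 ≥ 30, n₂ = 40 ≥ 30), so a z-interval for the difference of means applies.

Point estimate: x̄₁ - x̄₂ = 53 - 45 = 8

Standard error: SE = √(s₁²/n₁ + s₂²/n₂)
= √(6²/40 + 8²/40)
= √(0.900000 + 1.600000)
= 1.581139

For 95% confidence, z* = 1.96 (from standard normal table)
Margin of error: E = z* × SE = 1.96 × 1.581139 = 3.0990

Z-interval: (x̄₁ - x̄₂) ± E = 8 ± 3.0990 = (4.9010, 11.0990)

Rounded to 2 decimal places:

(4.90, 11.10)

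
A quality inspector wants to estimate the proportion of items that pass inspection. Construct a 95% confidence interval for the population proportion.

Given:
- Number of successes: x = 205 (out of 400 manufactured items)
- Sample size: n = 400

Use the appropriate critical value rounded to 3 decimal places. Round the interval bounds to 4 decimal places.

Sample proportion: p̂ = 205/400 = 0.512500

Check conditions for normal approximation:
  np̂ = 205 ≥ 10 ✓
  n(1-p̂) = 195 ≥ 10 ✓

The sample is large enough, so use a z-interval (normal approximation) for the proportion.

For 95% confidence, z* = 1.96 (from standard normal table)

Standard error: SE = √(p̂(1-p̂)/n) = √(0.512500×0.487500/400) = 0.02499219

Margin of error: E = z* × SE = 1.96 × 0.02499219 = 0.048985

Z-interval: p̂ ± E = 0.512500 ± 0.048985 = (0.463515, 0.561485)

Rounded to 4 decimal places:

(0.4635, 0.5615)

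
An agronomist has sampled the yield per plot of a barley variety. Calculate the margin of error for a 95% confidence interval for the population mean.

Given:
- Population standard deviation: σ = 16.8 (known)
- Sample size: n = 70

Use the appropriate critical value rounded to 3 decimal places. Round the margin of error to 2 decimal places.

The population standard deviation σ is known, so use the z-interval margin of error formula.

For 95% confidence, z* = 1.96 (from standard normal table)

Margin of error formula for z-interval: E = z* × σ/√n

E = 1.96 × 16.8/√70
  = 1.96 × 2.007984
  = 3.9356

Rounded to 2 decimal places:

3.94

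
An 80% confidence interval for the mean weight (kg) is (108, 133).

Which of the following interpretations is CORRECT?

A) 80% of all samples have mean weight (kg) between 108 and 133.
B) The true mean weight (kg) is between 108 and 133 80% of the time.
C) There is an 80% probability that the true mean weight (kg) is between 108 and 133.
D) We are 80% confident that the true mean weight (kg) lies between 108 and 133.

A confidence interval represents our confidence in the procedure, not a probability statement about the parameter.

Key concept: If we repeated this sampling process many times and computed an 80% CI each time, about 80% of those intervals would contain the true population parameter.

For this specific interval (108, 133):
- Midpoint (point estimate): 120.5
- Margin of error: 12.5

The correct interpretation is the one stating confidence that the true parameter lies in the interval — option D.

D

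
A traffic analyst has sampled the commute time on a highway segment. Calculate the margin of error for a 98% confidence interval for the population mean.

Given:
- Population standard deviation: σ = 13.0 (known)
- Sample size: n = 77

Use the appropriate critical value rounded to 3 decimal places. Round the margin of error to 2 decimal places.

The population standard deviation σ is known, so use the z-interval margin of error formula.

For 98% confidence, z* = 2.326 (from standard normal table)

Margin of error formula for z-interval: E = z* × σ/√n

E = 2.326 × 13.0/√77
  = 2.326 × 1.481487
  = 3.4459

Rounded to 2 decimal places:

3.45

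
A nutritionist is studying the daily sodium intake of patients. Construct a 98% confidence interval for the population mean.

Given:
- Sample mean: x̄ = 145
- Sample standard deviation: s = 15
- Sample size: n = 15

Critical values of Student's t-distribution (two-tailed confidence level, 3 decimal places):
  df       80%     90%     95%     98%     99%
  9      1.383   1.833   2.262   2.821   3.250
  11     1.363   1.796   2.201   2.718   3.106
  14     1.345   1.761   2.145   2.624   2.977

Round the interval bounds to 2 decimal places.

The population standard deviation σ is unknown (only the sample standard deviation s is given), so use a t-interval with df = n - 1 = 15 - 1 = 14.

For 98% confidence with df = 14, t* = 2.624 (from t-table)

Standard error: SE = s/√n = 15/√15 = 3.872983

Margin of error: E = t* × SE = 2.624 × 3.872983 = 10.1627

T-interval: x̄ ± E = 145 ± 10.1627 = (134.8373, 155.1627)

Rounded to 2 decimal places:

(134.84, 155.16)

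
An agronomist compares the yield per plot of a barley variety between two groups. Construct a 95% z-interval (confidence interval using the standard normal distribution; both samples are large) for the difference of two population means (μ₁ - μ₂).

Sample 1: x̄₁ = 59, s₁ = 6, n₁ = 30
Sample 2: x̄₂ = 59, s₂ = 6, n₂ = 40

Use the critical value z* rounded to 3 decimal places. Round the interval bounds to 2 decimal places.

Both samples are large (n₁ = 30 ≥ 30, n₂ = 40 ≥ 30), so a z-interval for the difference of means applies.

Point estimate: x̄₁ - x̄₂ = 59 - 59 = 0

Standard error: SE = √(s₁²/n₁ + s₂²/n₂)
= √(6²/30 + 6²/40)
= √(1.200000 + 0.900000)
= 1.449138

For 95% confidence, z* = 1.96 (from standard normal table)
Margin of error: E = z* × SE = 1.96 × 1.449138 = 2.8403

Z-interval: (x̄₁ - x̄₂) ± E = 0 ± 2.8403 = (-2.8403, 2.8403)

Rounded to 2 decimal places:

(-2.84, 2.84)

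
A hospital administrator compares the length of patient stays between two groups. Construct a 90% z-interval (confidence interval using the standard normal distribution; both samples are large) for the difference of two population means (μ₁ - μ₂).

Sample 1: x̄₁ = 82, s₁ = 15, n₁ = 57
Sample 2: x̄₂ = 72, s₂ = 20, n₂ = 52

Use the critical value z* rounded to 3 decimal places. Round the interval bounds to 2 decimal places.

Both samples are large (n₁ = 57 ≥ 30, n₂ = 52 ≥ 30), so a z-interval for the difference of means applies.

Point estimate: x̄₁ - x̄₂ = 82 - 72 = 10

Standard error: SE = √(s₁²/n₁ + s₂²/n₂)
= √(15²/57 + 20²/52)
= √(3.947368 + 7.692308)
= 3.411697

For 90% confidence, z* = 1.645 (from standard normal table)
Margin of error: E = z* × SE = 1.645 × 3.411697 = 5.6122

Z-interval: (x̄₁ - x̄₂) ± E = 10 ± 5.6122 = (4.3878, 15.6122)

Rounded to 2 decimal places:

(4.39, 15.61)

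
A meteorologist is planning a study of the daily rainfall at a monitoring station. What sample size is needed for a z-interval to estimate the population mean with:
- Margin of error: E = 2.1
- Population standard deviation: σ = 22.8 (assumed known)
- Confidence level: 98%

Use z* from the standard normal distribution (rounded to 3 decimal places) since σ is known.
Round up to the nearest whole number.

Using z* since population σ is known (z-interval formula).

For 98% confidence, z* = 2.326 (from standard normal table)

Sample size formula for z-interval: n = (z*σ/E)²

n = (2.326 × 22.8 / 2.1)²
  = (25.253714)²
  = 637.7501

Round up to the nearest whole number: n = 638

638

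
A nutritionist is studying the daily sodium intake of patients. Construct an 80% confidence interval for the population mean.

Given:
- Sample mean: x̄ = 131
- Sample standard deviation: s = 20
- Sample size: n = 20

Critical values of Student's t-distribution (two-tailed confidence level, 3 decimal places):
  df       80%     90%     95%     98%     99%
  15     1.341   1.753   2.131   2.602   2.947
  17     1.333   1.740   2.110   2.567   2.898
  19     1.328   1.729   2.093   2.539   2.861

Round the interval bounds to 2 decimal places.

The population standard deviation σ is unknown (only the sample standard deviation s is given), so use a t-interval with df = n - 1 = 20 - 1 = 19.

For 80% confidence with df = 19, t* = 1.328 (from t-table)

Standard error: SE = s/√n = 20/√20 = 4.472136

Margin of error: E = t* × SE = 1.328 × 4.472136 = 5.9390

T-interval: x̄ ± E = 131 ± 5.9390 = (125.0610, 136.9390)

Rounded to 2 decimal places:

(125.06, 136.94)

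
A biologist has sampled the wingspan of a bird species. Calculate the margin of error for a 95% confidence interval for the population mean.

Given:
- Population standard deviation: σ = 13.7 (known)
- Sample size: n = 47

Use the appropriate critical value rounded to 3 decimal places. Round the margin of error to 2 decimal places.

The population standard deviation σ is known, so use the z-interval margin of error formula.

For 95% confidence, z* = 1.96 (from standard normal table)

Margin of error formula for z-interval: E = z* × σ/√n

E = 1.96 × 13.7/√47
  = 1.96 × 1.998350
  = 3.9168

Rounded to 2 decimal places:

3.92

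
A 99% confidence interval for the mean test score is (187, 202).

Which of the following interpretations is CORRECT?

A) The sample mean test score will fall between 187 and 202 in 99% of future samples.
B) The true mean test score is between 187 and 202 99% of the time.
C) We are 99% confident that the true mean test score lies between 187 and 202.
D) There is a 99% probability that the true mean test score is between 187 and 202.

A confidence interval represents our confidence in the procedure, not a probability statement about the parameter.

Key concept: If we repeated this sampling process many times and computed a 99% CI each time, about 99% of those intervals would contain the true population parameter.

For this specific interval (187, 202):
- Midpoint (point estimate): 194.5
- Margin of error: 7.5

The correct interpretation is the one stating confidence that the true parameter lies in the interval — option C.

C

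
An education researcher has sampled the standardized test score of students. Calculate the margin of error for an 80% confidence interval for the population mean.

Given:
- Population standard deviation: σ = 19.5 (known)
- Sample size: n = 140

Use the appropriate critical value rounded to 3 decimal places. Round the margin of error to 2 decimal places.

The population standard deviation σ is known, so use the z-interval margin of error formula.

For 80% confidence, z* = 1.282 (from standard normal table)

Margin of error formula for z-interval: E = z* × σ/√n

E = 1.282 × 19.5/√140
  = 1.282 × 1.648051
  = 2.1128

Rounded to 2 decimal places:

2.11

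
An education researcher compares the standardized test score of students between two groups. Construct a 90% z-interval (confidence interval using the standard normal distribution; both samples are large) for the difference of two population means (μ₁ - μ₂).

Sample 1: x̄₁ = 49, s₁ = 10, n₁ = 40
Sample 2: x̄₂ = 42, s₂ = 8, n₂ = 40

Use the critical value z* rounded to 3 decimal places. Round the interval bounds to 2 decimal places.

Both samples are large (n₁ = 40 ≥ 30, n₂ = 40 ≥ 30), so a z-interval for the difference of means applies.

Point estimate: x̄₁ - x̄₂ = 49 - 42 = 7

Standard error: SE = √(s₁²/n₁ + s₂²/n₂)
= √(10²/40 + 8²/40)
= √(2.500000 + 1.600000)
= 2.024846

For 90% confidence, z* = 1.645 (from standard normal table)
Margin of error: E = z* × SE = 1.645 × 2.024846 = 3.3309

Z-interval: (x̄₁ - x̄₂) ± E = 7 ± 3.3309 = (3.6691, 10.3309)

Rounded to 2 decimal places:

(3.67, 10.33)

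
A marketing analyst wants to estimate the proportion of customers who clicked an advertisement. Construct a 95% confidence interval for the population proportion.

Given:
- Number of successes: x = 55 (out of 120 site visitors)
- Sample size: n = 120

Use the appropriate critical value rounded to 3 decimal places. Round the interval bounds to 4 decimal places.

Sample proportion: p̂ = 55/120 = 0.458333

Check conditions for normal approximation:
  np̂ = 55 ≥ 10 ✓
  n(1-p̂) = 65 ≥ 10 ✓

The sample is large enough, so use a z-interval (normal approximation) for the proportion.

For 95% confidence, z* = 1.96 (from standard normal table)

Standard error: SE = √(p̂(1-p̂)/n) = √(0.458333×0.541667/120) = 0.04548479

Margin of error: E = z* × SE = 1.96 × 0.04548479 = 0.089150

Z-interval: p̂ ± E = 0.458333 ± 0.089150 = (0.369183, 0.547484)

Rounded to 4 decimal places:

(0.3692, 0.5475)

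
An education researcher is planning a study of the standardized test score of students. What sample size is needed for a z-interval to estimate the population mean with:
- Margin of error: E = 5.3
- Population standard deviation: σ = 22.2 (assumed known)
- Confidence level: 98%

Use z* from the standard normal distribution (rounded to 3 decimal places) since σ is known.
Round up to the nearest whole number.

Using z* since population σ is known (z-interval formula).

For 98% confidence, z* = 2.326 (from standard normal table)

Sample size formula for z-interval: n = (z*σ/E)²

n = (2.326 × 22.2 / 5.3)²
  = (9.742868)²
  = 94.9235

Round up to the nearest whole number: n = 95

95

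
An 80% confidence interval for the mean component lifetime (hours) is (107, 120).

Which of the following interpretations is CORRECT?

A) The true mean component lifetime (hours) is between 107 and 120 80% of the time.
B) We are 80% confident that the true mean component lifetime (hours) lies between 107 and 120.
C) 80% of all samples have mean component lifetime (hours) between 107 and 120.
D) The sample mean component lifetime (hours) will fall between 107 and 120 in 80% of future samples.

A confidence interval represents our confidence in the procedure, not a probability statement about the parameter.

Key concept: If we repeated this sampling process many times and computed an 80% CI each time, about 80% of those intervals would contain the true population parameter.

For this specific interval (107, 120):
- Midpoint (point estimate): 113.5
- Margin of error: 6.5

The correct interpretation is the one stating confidence that the true parameter lies in the interval — option B.

B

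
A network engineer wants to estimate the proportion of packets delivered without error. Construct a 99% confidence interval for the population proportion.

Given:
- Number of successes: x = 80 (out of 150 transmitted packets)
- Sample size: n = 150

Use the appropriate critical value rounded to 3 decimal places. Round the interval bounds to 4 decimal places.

Sample proportion: p̂ = 80/150 = 0.533333

Check conditions for normal approximation:
  np̂ = 80 ≥ 10 ✓
  n(1-p̂) = 70 ≥ 10 ✓

The sample is large enough, so use a z-interval (normal approximation) for the proportion.

For 99% confidence, z* = 2.576 (from standard normal table)

Standard error: SE = √(p̂(1-p̂)/n) = √(0.533333×0.466667/150) = 0.04073401

Margin of error: E = z* × SE = 2.576 × 0.04073401 = 0.104931

Z-interval: p̂ ± E = 0.533333 ± 0.104931 = (0.428403, 0.638264)

Rounded to 4 decimal places:

(0.4284, 0.6383)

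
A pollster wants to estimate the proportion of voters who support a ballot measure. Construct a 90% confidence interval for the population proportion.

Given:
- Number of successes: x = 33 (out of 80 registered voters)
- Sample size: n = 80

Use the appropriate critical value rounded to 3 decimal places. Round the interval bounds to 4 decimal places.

Sample proportion: p̂ = 33/80 = 0.412500

Check conditions for normal approximation:
  np̂ = 33 ≥ 10 ✓
  n(1-p̂) = 47 ≥ 10 ✓

The sample is large enough, so use a z-interval (normal approximation) for the proportion.

For 90% confidence, z* = 1.645 (from standard normal table)

Standard error: SE = √(p̂(1-p̂)/n) = √(0.412500×0.587500/80) = 0.05503905

Margin of error: E = z* × SE = 1.645 × 0.05503905 = 0.090539

Z-interval: p̂ ± E = 0.412500 ± 0.090539 = (0.321961, 0.503039)

Rounded to 4 decimal places:

(0.3220, 0.5030)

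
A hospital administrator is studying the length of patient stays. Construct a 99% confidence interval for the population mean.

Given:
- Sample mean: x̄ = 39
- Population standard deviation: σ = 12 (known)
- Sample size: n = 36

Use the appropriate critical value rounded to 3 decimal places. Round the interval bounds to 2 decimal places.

The population standard deviation σ is known, so use a z-interval (standard normal critical value).

For 99% confidence, z* = 2.576 (from standard normal table)

Standard error: SE = σ/√n = 12/√36 = 2.000000

Margin of error: E = z* × SE = 2.576 × 2.000000 = 5.1520

Z-interval: x̄ ± E = 39 ± 5.1520 = (33.8480, 44.1520)

Rounded to 2 decimal places:

(33.85, 44.15)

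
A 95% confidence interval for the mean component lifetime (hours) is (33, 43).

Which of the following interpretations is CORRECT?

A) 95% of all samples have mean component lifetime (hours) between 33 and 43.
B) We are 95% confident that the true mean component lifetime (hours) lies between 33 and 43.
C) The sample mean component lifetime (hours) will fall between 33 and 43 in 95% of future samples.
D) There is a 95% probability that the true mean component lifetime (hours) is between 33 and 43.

A confidence interval represents our confidence in the procedure, not a probability statement about the parameter.

Key concept: If we repeated this sampling process many times and computed a 95% CI each time, about 95% of those intervals would contain the true population parameter.

For this specific interval (33, 43):
- Midpoint (point estimate): 38
- Margin of error: 5

The correct interpretation is the one stating confidence that the true parameter lies in the interval — option B.

B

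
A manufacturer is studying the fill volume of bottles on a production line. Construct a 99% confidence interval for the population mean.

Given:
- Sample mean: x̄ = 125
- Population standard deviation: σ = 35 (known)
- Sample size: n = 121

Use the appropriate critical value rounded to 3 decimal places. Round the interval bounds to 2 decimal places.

The population standard deviation σ is known, so use a z-interval (standard normal critical value).

For 99% confidence, z* = 2.576 (from standard normal table)

Standard error: SE = σ/√n = 35/√121 = 3.181818

Margin of error: E = z* × SE = 2.576 × 3.181818 = 8.1964

Z-interval: x̄ ± E = 125 ± 8.1964 = (116.8036, 133.1964)

Rounded to 2 decimal places:

(116.80, 133.20)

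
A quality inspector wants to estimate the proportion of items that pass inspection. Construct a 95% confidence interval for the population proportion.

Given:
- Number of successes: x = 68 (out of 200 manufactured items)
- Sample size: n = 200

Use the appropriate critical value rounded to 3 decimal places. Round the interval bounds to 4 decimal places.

Sample proportion: p̂ = 68/200 = 0.340000

Check conditions for normal approximation:
  np̂ = 68 ≥ 10 ✓
  n(1-p̂) = 132 ≥ 10 ✓

The sample is large enough, so use a z-interval (normal approximation) for the proportion.

For 95% confidence, z* = 1.96 (from standard normal table)

Standard error: SE = √(p̂(1-p̂)/n) = √(0.340000×0.660000/200) = 0.03349627

Margin of error: E = z* × SE = 1.96 × 0.03349627 = 0.065653

Z-interval: p̂ ± E = 0.340000 ± 0.065653 = (0.274347, 0.405653)

Rounded to 4 decimal places:

(0.2743, 0.4057)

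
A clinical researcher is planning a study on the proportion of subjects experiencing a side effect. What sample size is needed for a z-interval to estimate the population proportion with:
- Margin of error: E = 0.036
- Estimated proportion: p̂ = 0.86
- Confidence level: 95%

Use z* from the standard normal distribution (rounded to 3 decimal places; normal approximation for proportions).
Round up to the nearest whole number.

Using z* for proportion z-interval (normal approximation).

For 95% confidence, z* = 1.96 (from standard normal table)

Sample size formula for proportion z-interval: n = z*²p̂(1-p̂)/E²

n = 1.96² × 0.86 × 0.14 / 0.036²
  = 3.8416 × 0.1204 / 0.001296
  = 356.8894

Round up to the nearest whole number: n = 357

357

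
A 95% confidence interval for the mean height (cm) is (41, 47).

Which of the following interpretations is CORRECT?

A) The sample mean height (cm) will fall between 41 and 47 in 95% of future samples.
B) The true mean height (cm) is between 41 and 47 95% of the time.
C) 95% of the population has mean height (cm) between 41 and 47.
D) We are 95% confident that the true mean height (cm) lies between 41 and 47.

A confidence interval represents our confidence in the procedure, not a probability statement about the parameter.

Key concept: If we repeated this sampling process many times and computed a 95% CI each time, about 95% of those intervals would contain the true population parameter.

For this specific interval (41, 47):
- Midpoint (point estimate): 44
- Margin of error: 3

The correct interpretation is the one stating confidence that the true parameter lies in the interval — option D.

D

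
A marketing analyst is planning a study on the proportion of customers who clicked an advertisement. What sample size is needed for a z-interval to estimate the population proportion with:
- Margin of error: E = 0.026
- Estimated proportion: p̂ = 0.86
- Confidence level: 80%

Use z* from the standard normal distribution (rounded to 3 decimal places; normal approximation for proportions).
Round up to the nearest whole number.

Using z* for proportion z-interval (normal approximation).

For 80% confidence, z* = 1.282 (from standard normal table)

Sample size formula for proportion z-interval: n = z*²p̂(1-p̂)/E²

n = 1.282² × 0.86 × 0.14 / 0.026²
  = 1.643524 × 0.1204 / 0.000676
  = 292.7223

Round up to the nearest whole number: n = 293

293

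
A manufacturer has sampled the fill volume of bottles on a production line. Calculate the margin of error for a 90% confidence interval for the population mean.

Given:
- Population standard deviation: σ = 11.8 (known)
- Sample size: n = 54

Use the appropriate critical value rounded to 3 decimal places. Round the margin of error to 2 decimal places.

The population standard deviation σ is known, so use the z-interval margin of error formula.

For 90% confidence, z* = 1.645 (from standard normal table)

Margin of error formula for z-interval: E = z* × σ/√n

E = 1.645 × 11.8/√54
  = 1.645 × 1.605777
  = 2.6415

Rounded to 2 decimal places:

2.64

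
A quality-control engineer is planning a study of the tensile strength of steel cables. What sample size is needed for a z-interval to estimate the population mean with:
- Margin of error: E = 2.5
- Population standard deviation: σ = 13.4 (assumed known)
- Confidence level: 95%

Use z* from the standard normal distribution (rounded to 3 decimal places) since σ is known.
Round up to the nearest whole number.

Using z* since population σ is known (z-interval formula).

For 95% confidence, z* = 1.96 (from standard normal table)

Sample size formula for z-interval: n = (z*σ/E)²

n = (1.96 × 13.4 / 2.5)²
  = (10.505600)²
  = 110.3676

Round up to the nearest whole number: n = 111

111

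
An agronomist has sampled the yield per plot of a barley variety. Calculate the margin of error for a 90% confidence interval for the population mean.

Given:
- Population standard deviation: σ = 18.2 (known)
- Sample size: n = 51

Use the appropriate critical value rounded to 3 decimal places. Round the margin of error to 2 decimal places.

The population standard deviation σ is known, so use the z-interval margin of error formula.

For 90% confidence, z* = 1.645 (from standard normal table)

Margin of error formula for z-interval: E = z* × σ/√n

E = 1.645 × 18.2/√51
  = 1.645 × 2.548510
  = 4.1923

Rounded to 2 decimal places:

4.19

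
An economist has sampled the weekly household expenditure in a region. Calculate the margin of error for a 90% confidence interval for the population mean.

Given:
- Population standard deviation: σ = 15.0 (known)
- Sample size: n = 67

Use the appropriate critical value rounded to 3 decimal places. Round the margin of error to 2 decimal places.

The population standard deviation σ is known, so use the z-interval margin of error formula.

For 90% confidence, z* = 1.645 (from standard normal table)

Margin of error formula for z-interval: E = z* × σ/√n

E = 1.645 × 15.0/√67
  = 1.645 × 1.832542
  = 3.0145

Rounded to 2 decimal places:

3.01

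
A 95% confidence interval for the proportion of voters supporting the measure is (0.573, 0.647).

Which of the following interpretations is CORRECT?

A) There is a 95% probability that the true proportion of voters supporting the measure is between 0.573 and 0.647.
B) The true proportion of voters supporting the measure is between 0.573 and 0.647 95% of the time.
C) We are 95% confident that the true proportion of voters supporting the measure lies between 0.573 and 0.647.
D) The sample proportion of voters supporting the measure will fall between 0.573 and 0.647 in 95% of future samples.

A confidence interval represents our confidence in the procedure, not a probability statement about the parameter.

Key concept: If we repeated this sampling process many times and computed a 95% CI each time, about 95% of those intervals would contain the true population parameter.

For this specific interval (0.573, 0.647):
- Midpoint (point estimate): 0.61
- Margin of error: 0.037

The correct interpretation is the one stating confidence that the true parameter lies in the interval — option C.

C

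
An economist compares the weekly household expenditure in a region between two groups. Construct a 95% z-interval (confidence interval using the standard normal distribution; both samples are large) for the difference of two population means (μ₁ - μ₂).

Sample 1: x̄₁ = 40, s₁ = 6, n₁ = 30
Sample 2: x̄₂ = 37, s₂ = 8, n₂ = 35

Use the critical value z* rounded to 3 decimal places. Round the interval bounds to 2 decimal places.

Both samples are large (n₁ = 30 ≥ 30, n₂ = 35 ≥ 30), so a z-interval for the difference of means applies.

Point estimate: x̄₁ - x̄₂ = 40 - 37 = 3

Standard error: SE = √(s₁²/n₁ + s₂²/n₂)
= √(6²/30 + 8²/35)
= √(1.200000 + 1.828571)
= 1.740279

For 95% confidence, z* = 1.96 (from standard normal table)
Margin of error: E = z* × SE = 1.96 × 1.740279 = 3.4109

Z-interval: (x̄₁ - x̄₂) ± E = 3 ± 3.4109 = (-0.4109, 6.4109)

Rounded to 2 decimal places:

(-0.41, 6.41)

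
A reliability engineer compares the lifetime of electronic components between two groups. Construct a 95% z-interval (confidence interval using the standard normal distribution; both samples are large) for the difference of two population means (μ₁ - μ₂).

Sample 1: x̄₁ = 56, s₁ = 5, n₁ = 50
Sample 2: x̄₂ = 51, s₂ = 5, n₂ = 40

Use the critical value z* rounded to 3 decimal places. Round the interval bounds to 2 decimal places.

Both samples are large (n₁ = 50 ≥ 30, n₂ = 40 ≥ 30), so a z-interval for the difference of means applies.

Point estimate: x̄₁ - x̄₂ = 56 - 51 = 5

Standard error: SE = √(s₁²/n₁ + s₂²/n₂)
= √(5²/50 + 5²/40)
= √(0.500000 + 0.625000)
= 1.060660

For 95% confidence, z* = 1.96 (from standard normal table)
Margin of error: E = z* × SE = 1.96 × 1.060660 = 2.0789

Z-interval: (x̄₁ - x̄₂) ± E = 5 ± 2.0789 = (2.9211, 7.0789)

Rounded to 2 decimal places:

(2.92, 7.08)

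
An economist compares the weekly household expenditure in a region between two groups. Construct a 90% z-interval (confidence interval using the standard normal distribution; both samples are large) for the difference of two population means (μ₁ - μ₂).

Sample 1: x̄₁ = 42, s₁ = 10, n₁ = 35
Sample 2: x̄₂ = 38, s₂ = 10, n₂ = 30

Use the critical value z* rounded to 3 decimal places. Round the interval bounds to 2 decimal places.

Both samples are large (n₁ = 35 ≥ 30, n₂ = 30 ≥ 30), so a z-interval for the difference of means applies.

Point estimate: x̄₁ - x̄₂ = 42 - 38 = 4

Standard error: SE = √(s₁²/n₁ + s₂²/n₂)
= √(10²/35 + 10²/30)
= √(2.857143 + 3.333333)
= 2.488067

For 90% confidence, z* = 1.645 (from standard normal table)
Margin of error: E = z* × SE = 1.645 × 2.488067 = 4.0929

Z-interval: (x̄₁ - x̄₂) ± E = 4 ± 4.0929 = (-0.0929, 8.0929)

Rounded to 2 decimal places:

(-0.09, 8.09)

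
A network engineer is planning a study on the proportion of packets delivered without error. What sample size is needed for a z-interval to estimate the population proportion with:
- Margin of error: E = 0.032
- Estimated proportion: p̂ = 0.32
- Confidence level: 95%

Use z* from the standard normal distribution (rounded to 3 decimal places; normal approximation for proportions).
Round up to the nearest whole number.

Using z* for proportion z-interval (normal approximation).

For 95% confidence, z* = 1.96 (from standard normal table)

Sample size formula for proportion z-interval: n = z*²p̂(1-p̂)/E²

n = 1.96² × 0.32 × 0.68 / 0.032²
  = 3.8416 × 0.2176 / 0.001024
  = 816.3400

Round up to the nearest whole number: n = 817

817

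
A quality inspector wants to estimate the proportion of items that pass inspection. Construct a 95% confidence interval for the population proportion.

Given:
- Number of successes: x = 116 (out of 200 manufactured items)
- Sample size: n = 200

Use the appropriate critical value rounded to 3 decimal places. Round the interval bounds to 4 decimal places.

Sample proportion: p̂ = 116/200 = 0.580000

Check conditions for normal approximation:
  np̂ = 116 ≥ 10 ✓
  n(1-p̂) = 84 ≥ 10 ✓

The sample is large enough, so use a z-interval (normal approximation) for the proportion.

For 95% confidence, z* = 1.96 (from standard normal table)

Standard error: SE = √(p̂(1-p̂)/n) = √(0.580000×0.420000/200) = 0.03489986

Margin of error: E = z* × SE = 1.96 × 0.03489986 = 0.068404

Z-interval: p̂ ± E = 0.580000 ± 0.068404 = (0.511596, 0.648404)

Rounded to 4 decimal places:

(0.5116, 0.6484)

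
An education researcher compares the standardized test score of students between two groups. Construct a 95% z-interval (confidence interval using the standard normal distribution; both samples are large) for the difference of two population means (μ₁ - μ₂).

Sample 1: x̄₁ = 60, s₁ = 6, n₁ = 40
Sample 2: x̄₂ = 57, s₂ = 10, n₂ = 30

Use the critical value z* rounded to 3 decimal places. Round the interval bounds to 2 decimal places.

Both samples are large (n₁ = 40 ≥ 30, n₂ = 30 ≥ 30), so a z-interval for the difference of means applies.

Point estimate: x̄₁ - x̄₂ = 60 - 57 = 3

Standard error: SE = √(s₁²/n₁ + s₂²/n₂)
= √(6²/40 + 10²/30)
= √(0.900000 + 3.333333)
= 2.057507

For 95% confidence, z* = 1.96 (from standard normal table)
Margin of error: E = z* × SE = 1.96 × 2.057507 = 4.0327

Z-interval: (x̄₁ - x̄₂) ± E = 3 ± 4.0327 = (-1.0327, 7.0327)

Rounded to 2 decimal places:

(-1.03, 7.03)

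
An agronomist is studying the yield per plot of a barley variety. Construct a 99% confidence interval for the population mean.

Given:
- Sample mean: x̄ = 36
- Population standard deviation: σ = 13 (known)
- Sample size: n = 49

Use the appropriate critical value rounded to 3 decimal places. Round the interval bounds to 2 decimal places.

The population standard deviation σ is known, so use a z-interval (standard normal critical value).

For 99% confidence, z* = 2.576 (from standard normal table)

Standard error: SE = σ/√n = 13/√49 = 1.857143

Margin of error: E = z* × SE = 2.576 × 1.857143 = 4.7840

Z-interval: x̄ ± E = 36 ± 4.7840 = (31.2160, 40.7840)

Rounded to 2 decimal places:

(31.22, 40.78)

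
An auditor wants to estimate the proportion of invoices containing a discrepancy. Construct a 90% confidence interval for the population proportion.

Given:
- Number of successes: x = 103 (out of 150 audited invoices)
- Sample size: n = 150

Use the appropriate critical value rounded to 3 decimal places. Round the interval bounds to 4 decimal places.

Sample proportion: p̂ = 103/150 = 0.686667

Check conditions for normal approximation:
  np̂ = 103 ≥ 10 ✓
  n(1-p̂) = 47 ≥ 10 ✓

The sample is large enough, so use a z-interval (normal approximation) for the proportion.

For 90% confidence, z* = 1.645 (from standard normal table)

Standard error: SE = √(p̂(1-p̂)/n) = √(0.686667×0.313333/150) = 0.03787308

Margin of error: E = z* × SE = 1.645 × 0.03787308 = 0.062301

Z-interval: p̂ ± E = 0.686667 ± 0.062301 = (0.624365, 0.748968)

Rounded to 4 decimal places:

(0.6244, 0.7490)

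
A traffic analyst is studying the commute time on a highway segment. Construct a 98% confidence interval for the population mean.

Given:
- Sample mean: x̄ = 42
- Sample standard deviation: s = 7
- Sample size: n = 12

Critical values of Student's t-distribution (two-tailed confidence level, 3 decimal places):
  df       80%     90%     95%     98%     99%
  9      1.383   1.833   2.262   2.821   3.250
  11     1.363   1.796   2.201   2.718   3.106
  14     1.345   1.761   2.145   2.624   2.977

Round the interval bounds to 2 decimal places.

The population standard deviation σ is unknown (only the sample standard deviation s is given), so use a t-interval with df = n - 1 = 12 - 1 = 11.

For 98% confidence with df = 11, t* = 2.718 (from t-table)

Standard error: SE = s/√n = 7/√12 = 2.020726

Margin of error: E = t* × SE = 2.718 × 2.020726 = 5.4923

T-interval: x̄ ± E = 42 ± 5.4923 = (36.5077, 47.4923)

Rounded to 2 decimal places:

(36.51, 47.49)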